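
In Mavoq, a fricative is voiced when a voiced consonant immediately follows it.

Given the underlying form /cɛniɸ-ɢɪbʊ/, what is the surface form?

[cɛniβɢɪbʊ]

The rule targets /ɸ/ (voiceless bilabial fricative), which sits before the trigger /ɢ/ (voiced).
A voiced bilabial fricative is [β], so the surface segment is [β].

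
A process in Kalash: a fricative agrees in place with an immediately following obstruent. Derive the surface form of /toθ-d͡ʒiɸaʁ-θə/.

[toʃd͡ʒiɸaðθə]

/θ/ is a voiceless dental fricative. The following trigger /d͡ʒ/ is postalveolar, so /θ/ must become postalveolar as well.
Changing only its place to postalveolar gives [ʃ] — the voiceless postalveolar fricative.
The same rule applies at the second boundary: /ʁ/ → [ð] next to /θ/.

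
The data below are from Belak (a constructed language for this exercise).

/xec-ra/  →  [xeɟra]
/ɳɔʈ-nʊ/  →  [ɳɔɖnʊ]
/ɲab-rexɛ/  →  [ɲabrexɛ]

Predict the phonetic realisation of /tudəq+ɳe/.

[tudəɢɳe]

The data show regressive voicing assimilation: /c/ → [ɟ] before /r/; /ʈ/ → [ɖ] before /n/. In each pair only voicing changes, matching the following consonant, while place and manner stay constant.
No alternation appears in [ɲabrexɛ]: there the adjacent consonants already agree in voicing (/b/ and /r/ are both voiced), so this form is consistent with the same rule.
/q/ is a voiceless uvular stop. The following trigger /ɳ/ is voiced, so /q/ must become voiced as well.
The voiced uvular stop is [ɢ], so /q/ → [ɢ].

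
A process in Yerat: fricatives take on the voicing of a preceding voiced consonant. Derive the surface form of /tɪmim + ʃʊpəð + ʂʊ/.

/ʃ/ is a voiceless postalveolar fricative. The preceding trigger /m/ is voiced, so /ʃ/ must become voiced as well.
Changing only its voicing to voiced gives [ʒ] — the voiced postalveolar fricative.
The same rule applies at the second boundary: /ʂ/ → [ʐ] next to /ð/.

[tɪmimʒʊpəðʐʊ]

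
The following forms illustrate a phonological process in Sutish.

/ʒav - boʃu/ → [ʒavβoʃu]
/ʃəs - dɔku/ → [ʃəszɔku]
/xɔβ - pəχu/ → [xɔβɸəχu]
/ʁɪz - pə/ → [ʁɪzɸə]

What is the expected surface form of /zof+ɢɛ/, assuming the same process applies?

[zofʁɛ]

The data show progressive manner assimilation: /b/ → [β] after /v/; /d/ → [z] after /s/; /p/ → [ɸ] after /β/; /p/ → [ɸ] after /z/. In each pair only manner changes, matching the preceding consonant, while place and voice stay constant.
/ɢ/ is a voiced uvular stop. The preceding trigger /f/ is a fricative, so /ɢ/ must become a fricative as well.
The voiced uvular fricative is [ʁ], so /ɢ/ → [ʁ].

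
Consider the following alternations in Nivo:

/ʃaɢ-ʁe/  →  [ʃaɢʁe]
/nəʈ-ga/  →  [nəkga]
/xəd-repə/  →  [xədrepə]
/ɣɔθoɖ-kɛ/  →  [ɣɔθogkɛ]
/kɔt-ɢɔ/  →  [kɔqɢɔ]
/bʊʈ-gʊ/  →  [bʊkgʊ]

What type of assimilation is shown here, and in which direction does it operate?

regressive place assimilation

Underlying /ʈ/ is realised as [k] next to /g/; /g/ itself does not change.
The change retroflex → velar matches the place of the following /g/, identifying this as place assimilation.
Manner and voice are unchanged, so the assimilation is partial, not total.
The same holds elsewhere in the data: /ɖ/ → [g] before /k/ (retroflex → velar, matching velar); /t/ → [q] before /ɢ/ (alveolar → uvular, matching uvular) — only place changes, and always toward the following segment.
No alternation appears in [ʃaɢʁe], [xədrepə]: there the adjacent consonants already agree in place (/ɢ/ and /ʁ/ are both uvular; /d/ and /r/ are both alveolar), so these forms are consistent with the same rule.
Since the segment that changes precedes the conditioning segment, the assimilation is regressive.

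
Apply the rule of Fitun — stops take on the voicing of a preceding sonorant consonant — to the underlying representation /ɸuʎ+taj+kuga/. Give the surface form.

[ɸuʎdajguga]

/t/ is a voiceless alveolar stop. The preceding trigger /ʎ/ is voiced, so /t/ must become voiced as well.
The voiced alveolar stop is [d], so /t/ → [d].
The same rule applies at the second boundary: /k/ → [g] next to /j/.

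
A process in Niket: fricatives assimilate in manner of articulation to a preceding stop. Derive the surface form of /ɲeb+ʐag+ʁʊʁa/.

The rule targets /ʐ/ (voiced retroflex fricative), which sits after the trigger /b/ (stop).
Changing only its manner to stop gives [ɖ] — the voiced retroflex stop.
The same rule applies at the second boundary: /ʁ/ → [ɢ] next to /g/.

[ɲebɖagɢʊʁa]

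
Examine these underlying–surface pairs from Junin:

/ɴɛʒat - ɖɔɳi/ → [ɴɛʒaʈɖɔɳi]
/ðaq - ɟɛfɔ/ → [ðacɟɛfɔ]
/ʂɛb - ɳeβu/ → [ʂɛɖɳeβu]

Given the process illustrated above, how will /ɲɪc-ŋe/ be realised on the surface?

[ɲɪkŋe]

The data show regressive place assimilation: /t/ → [ʈ] before /ɖ/; /q/ → [c] before /ɟ/; /b/ → [ɖ] before /ɳ/. In each pair only place changes, matching the following consonant, while manner and voice stay constant.
/c/ is a voiceless palatal stop. The following trigger /ŋ/ is velar, so /c/ must become velar as well.
Changing only its place to velar gives [k] — the voiceless velar stop.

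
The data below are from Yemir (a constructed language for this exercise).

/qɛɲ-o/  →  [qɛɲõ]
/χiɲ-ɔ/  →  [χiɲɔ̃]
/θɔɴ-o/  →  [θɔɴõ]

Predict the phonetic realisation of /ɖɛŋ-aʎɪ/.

[ɖɛŋãʎɪ]

The data show progressive nasality assimilation (vowel nasalisation): /o/ → [õ] after /ɲ/; /ɔ/ → [ɔ̃] after /ɲ/; /o/ → [õ] after /ɴ/ — a vowel is nasalised by an immediately preceding nasal consonant.
/a/ sits next to the nasal /ŋ/ and is therefore nasalised to [ã].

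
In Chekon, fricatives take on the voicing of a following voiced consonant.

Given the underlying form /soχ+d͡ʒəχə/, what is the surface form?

[soʁd͡ʒəχə]

/χ/ is a voiceless uvular fricative. The following trigger /d͡ʒ/ is voiced, so /χ/ must become voiced as well.
Changing only its voicing to voiced gives [ʁ] — the voiced uvular fricative.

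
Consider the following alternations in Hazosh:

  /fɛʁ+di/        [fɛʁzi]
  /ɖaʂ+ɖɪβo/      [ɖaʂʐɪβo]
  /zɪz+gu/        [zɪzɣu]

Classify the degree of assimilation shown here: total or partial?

partial assimilation

The segment that alternates is /d/, which surfaces as [z] when adjacent to /ʁ/.
The change stop → fricative matches the manner of the preceding /ʁ/, identifying this as manner assimilation.
Place and voice are unchanged, so the assimilation is partial, not total.
Checking the remaining alternations: /ɖ/ → [ʐ] after /ʂ/ (stop → fricative, matching a fricative); /g/ → [ɣ] after /z/ (stop → fricative, matching a fricative) — only manner changes, and always toward the preceding segment.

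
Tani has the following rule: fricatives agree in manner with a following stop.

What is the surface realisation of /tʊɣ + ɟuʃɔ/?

[tʊgɟuʃɔ]

The rule targets /ɣ/ (voiced velar fricative), which sits before the trigger /ɟ/ (stop).
Changing only its manner to stop gives [g] — the voiced velar stop.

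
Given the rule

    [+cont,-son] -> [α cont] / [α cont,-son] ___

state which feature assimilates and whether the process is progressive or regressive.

The rule copies [cont] (continuancy) from the environment onto the target fricatives; since [±cont] encodes the stop/fricative manner contrast, the assimilating dimension is manner.
Since the environment is written before the underscore, the trigger precedes the target; the direction is progressive.

progressive manner assimilation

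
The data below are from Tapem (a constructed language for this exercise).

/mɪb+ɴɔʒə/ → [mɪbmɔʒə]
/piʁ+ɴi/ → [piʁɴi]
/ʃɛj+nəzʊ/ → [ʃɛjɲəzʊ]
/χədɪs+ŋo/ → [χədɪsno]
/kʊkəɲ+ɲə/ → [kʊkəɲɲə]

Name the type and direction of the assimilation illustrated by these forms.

Underlying /ɴ/ is realised as [m] next to /b/; /b/ itself does not change.
/ɴ/ is uvular while /b/ is bilabial; the output [m] is bilabial, matching the trigger — so the feature that spreads is place.
Manner and voice are unchanged, so the assimilation is partial, not total.
The same holds elsewhere in the data: /n/ → [ɲ] after /j/ (alveolar → palatal, matching palatal); /ŋ/ → [n] after /s/ (velar → alveolar, matching alveolar) — only place changes, and always toward the preceding segment.
No alternation appears in [piʁɴi], [kʊkəɲɲə]: there the adjacent consonants already agree in place (/ɴ/ and /ʁ/ are both uvular; /ɲ/ and /ɲ/ are both palatal), so these forms are consistent with the same rule.
The trigger is the preceding segment, so the direction is progressive (perseverative).

progressive place assimilation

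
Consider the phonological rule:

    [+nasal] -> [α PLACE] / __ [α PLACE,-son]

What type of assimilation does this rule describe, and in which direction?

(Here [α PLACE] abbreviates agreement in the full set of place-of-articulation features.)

The rule copies the place features (abbreviated [PLACE]) from the environment onto the target, so the assimilating feature is place.
The conditioning segment sits to the right of the focus bar, meaning the trigger follows the segment that changes — regressive assimilation.

regressive place assimilation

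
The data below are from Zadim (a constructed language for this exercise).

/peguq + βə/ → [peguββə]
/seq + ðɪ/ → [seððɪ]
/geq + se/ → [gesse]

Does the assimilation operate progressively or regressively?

regressive

Underlying /q/ is realised as [β] next to /β/; /β/ itself does not change.
The output [β] is identical to the trigger /β/ — every feature (place, manner, voicing) has been copied — so this is total assimilation.
The other forms behave the same way: /q/ → [ð] before /ð/; /q/ → [s] before /s/ — in each case the output is a copy of the following consonant.
The trigger is the following segment, so the direction is regressive (anticipatory).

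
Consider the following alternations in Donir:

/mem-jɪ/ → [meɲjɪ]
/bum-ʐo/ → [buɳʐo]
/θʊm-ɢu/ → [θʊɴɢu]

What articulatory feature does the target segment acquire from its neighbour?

The segment that alternates is /m/, which surfaces as [ɲ] when adjacent to /j/.
The change bilabial → palatal matches the place of the following /j/, identifying this as place assimilation.
The other alternating forms pattern the same way: /m/ → [ɳ] before /ʐ/ (bilabial → retroflex, matching retroflex); /m/ → [ɴ] before /ɢ/ (bilabial → uvular, matching uvular) — only place changes, and always toward the following segment.

place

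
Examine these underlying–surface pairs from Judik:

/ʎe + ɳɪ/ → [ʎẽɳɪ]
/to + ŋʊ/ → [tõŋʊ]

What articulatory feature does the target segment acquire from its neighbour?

The vowel /e/ surfaces as nasalised [ẽ] next to the following nasal /ɳ/ — it has acquired the [+nasal] feature of its neighbour.
Likewise in the remaining data: /o/ → [õ] before /ŋ/ — each time a vowel is nasalised next to a following nasal.

nasality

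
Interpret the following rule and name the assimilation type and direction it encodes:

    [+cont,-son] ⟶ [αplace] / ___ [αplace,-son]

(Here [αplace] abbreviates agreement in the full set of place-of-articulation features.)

The rule copies the place features (abbreviated [place]) from the environment onto the target, so the assimilating feature is place.
The conditioning segment sits to the right of the focus bar, meaning the trigger follows the segment that changes — regressive assimilation.

regressive place assimilation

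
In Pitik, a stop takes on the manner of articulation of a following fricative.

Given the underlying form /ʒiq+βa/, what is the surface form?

/q/ is a voiceless uvular stop. The following trigger /β/ is a fricative, so /q/ must become a fricative as well.
A voiceless uvular fricative is [χ], so the surface segment is [χ].

[ʒiχβa]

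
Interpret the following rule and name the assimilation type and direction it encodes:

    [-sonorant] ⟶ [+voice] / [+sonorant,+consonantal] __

The target ([-sonorant], obstruents) acquires [+voice] next to a sonorant consonant ([+sonorant,+consonantal]) — it takes on the voicing of its neighbour, so the feature that spreads is voicing.
Since the environment is written before the underscore, the trigger precedes the target; the direction is progressive.

progressive voicing assimilation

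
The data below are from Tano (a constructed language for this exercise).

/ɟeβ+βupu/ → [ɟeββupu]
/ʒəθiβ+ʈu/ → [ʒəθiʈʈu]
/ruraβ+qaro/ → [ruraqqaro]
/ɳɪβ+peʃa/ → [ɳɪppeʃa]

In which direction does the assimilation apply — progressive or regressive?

regressive

The segment that alternates is /β/, which surfaces as [ʈ] when adjacent to /ʈ/.
The output [ʈ] is identical to the trigger /ʈ/ — every feature (place, manner, voicing) has been copied — so this is total assimilation.
The remaining alternations confirm this: /β/ → [q] before /q/; /β/ → [p] before /p/ — in each case the output is a copy of the following consonant.
In [ɟeββupu] the two consonants at the boundary are already identical (/β/ + /β/), so the rule applies vacuously and nothing changes.
The trigger is the following segment, so the direction is regressive (anticipatory).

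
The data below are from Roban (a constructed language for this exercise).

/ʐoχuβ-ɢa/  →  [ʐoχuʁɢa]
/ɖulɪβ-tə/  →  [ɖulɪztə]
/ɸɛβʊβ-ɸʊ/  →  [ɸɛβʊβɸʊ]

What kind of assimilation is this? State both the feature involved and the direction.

The segment that alternates is /β/, which surfaces as [ʁ] when adjacent to /ɢ/.
/β/ is bilabial while /ɢ/ is uvular; the output [ʁ] is uvular, matching the trigger — so the feature that spreads is place.
Manner and voice are unchanged, so the assimilation is partial, not total.
The same holds elsewhere in the data: /β/ → [z] before /t/ (bilabial → alveolar, matching alveolar) — only place changes, and always toward the following segment.
Nothing changes in [ɸɛβʊβɸʊ]: there the adjacent consonants already agree in place (/β/ and /ɸ/ are both bilabial), so this form is consistent with the same rule.
The trigger is the following segment, so the direction is regressive (anticipatory).

regressive place assimilation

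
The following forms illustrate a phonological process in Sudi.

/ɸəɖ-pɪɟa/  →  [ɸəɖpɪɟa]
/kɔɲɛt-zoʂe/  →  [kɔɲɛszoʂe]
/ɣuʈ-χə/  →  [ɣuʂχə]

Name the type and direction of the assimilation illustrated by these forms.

The segment that alternates is /t/, which surfaces as [s] when adjacent to /z/.
The change stop → fricative matches the manner of the following /z/, identifying this as manner assimilation.
Place and voice are unchanged, so the assimilation is partial, not total.
The other alternating form patterns the same way: /ʈ/ → [ʂ] before /χ/ (stop → fricative, matching a fricative) — only manner changes, and always toward the following segment.
No alternation appears in [ɸəɖpɪɟa]: there the adjacent consonants already agree in manner (/ɖ/ and /p/ are both stops), so this form is consistent with the same rule.
Since the segment that changes precedes the conditioning segment, the assimilation is regressive.

regressive manner assimilation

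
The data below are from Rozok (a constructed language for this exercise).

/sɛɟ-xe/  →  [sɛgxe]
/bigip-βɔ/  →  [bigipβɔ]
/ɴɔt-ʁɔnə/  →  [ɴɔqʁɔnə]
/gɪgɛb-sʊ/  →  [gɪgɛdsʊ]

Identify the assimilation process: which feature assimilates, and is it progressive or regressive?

regressive place assimilation

The segment that alternates is /ɟ/, which surfaces as [g] when adjacent to /x/.
/ɟ/ is palatal while /x/ is velar; the output [g] is velar, matching the trigger — so the feature that spreads is place.
Manner and voice are unchanged, so the assimilation is partial, not total.
The other alternating forms pattern the same way: /t/ → [q] before /ʁ/ (alveolar → uvular, matching uvular); /b/ → [d] before /s/ (bilabial → alveolar, matching alveolar) — only place changes, and always toward the following segment.
No alternation appears in [bigipβɔ]: there the adjacent consonants already agree in place (/p/ and /β/ are both bilabial), so this form is consistent with the same rule.
Since the segment that changes precedes the conditioning segment, the assimilation is regressive.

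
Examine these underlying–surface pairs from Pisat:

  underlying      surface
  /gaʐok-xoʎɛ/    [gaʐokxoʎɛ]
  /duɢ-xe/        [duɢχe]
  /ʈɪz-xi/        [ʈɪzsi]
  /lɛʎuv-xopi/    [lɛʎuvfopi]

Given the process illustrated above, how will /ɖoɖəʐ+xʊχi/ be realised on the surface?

The data show progressive place assimilation: /x/ → [χ] after /ɢ/; /x/ → [s] after /z/; /x/ → [f] after /v/. In each pair only place changes, matching the preceding consonant, while manner and voice stay constant.
Nothing changes in [gaʐokxoʎɛ]: there the adjacent consonants already agree in place (/x/ and /k/ are both velar), so this form is consistent with the same rule.
/x/ is a voiceless velar fricative. The preceding trigger /ʐ/ is retroflex, so /x/ must become retroflex as well.
The voiceless retroflex fricative is [ʂ], so /x/ → [ʂ].

[ɖoɖəʐʂʊχi]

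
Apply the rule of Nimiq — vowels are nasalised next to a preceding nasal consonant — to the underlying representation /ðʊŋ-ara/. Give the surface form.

[ðʊŋãra]

/a/ sits next to the nasal /ŋ/ and is therefore nasalised to [ã].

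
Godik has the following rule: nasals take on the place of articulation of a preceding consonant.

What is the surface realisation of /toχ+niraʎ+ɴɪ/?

[toχɴiraʎɲɪ]

The rule targets /n/ (voiced alveolar nasal), which sits after the trigger /χ/ (uvular).
A voiced uvular nasal is [ɴ], so the surface segment is [ɴ].
The same rule applies at the second boundary: /ɴ/ → [ɲ] next to /ʎ/.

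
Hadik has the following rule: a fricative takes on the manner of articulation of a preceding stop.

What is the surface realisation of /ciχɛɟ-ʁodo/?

[ciχɛɟɢodo]

The rule targets /ʁ/ (voiced uvular fricative), which sits after the trigger /ɟ/ (stop).
Changing only its manner to stop gives [ɢ] — the voiced uvular stop.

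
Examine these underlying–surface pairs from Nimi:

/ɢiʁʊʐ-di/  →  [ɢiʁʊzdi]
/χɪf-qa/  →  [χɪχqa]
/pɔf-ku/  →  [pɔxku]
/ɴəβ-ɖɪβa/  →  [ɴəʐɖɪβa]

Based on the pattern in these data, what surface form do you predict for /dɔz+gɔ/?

The data show regressive place assimilation: /ʐ/ → [z] before /d/; /f/ → [χ] before /q/; /f/ → [x] before /k/; /β/ → [ʐ] before /ɖ/. In each pair only place changes, matching the following consonant, while manner and voice stay constant.
/z/ is a voiced alveolar fricative. The following trigger /g/ is velar, so /z/ must become velar as well.
Changing only its place to velar gives [ɣ] — the voiced velar fricative.

[dɔɣgɔ]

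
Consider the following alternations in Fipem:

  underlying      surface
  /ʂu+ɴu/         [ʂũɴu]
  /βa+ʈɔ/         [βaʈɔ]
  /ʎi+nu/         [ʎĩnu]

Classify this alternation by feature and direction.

The vowel /u/ surfaces as nasalised [ũ] next to the following nasal /ɴ/ — it has acquired the [+nasal] feature of its neighbour.
Likewise in the remaining data: /i/ → [ĩ] before /n/ — each time a vowel is nasalised next to a following nasal.
No change occurs in [βaʈɔ] because the vowel at the boundary is adjacent to an oral consonant, not a nasal (/a/ next to /ʈ/).
Because the conditioning nasal is to the right of the vowel that changes, the process is regressive (anticipatory).

regressive nasality assimilation (vowel nasalisation)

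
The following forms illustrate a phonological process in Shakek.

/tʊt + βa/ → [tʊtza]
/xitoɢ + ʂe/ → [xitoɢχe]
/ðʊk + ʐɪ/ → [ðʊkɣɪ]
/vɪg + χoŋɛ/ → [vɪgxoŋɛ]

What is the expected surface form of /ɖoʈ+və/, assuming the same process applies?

The data show progressive place assimilation: /β/ → [z] after /t/; /ʂ/ → [χ] after /ɢ/; /ʐ/ → [ɣ] after /k/; /χ/ → [x] after /g/. In each pair only place changes, matching the preceding consonant, while manner and voice stay constant.
The rule targets /v/ (voiced labiodental fricative), which sits after the trigger /ʈ/ (retroflex).
A voiced retroflex fricative is [ʐ], so the surface segment is [ʐ].

[ɖoʈʐə]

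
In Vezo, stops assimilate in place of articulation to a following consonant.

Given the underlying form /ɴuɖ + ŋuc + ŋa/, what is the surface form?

/ɖ/ is a voiced retroflex stop. The following trigger /ŋ/ is velar, so /ɖ/ must become velar as well.
A voiced velar stop is [g], so the surface segment is [g].
At the second juncture, /c/ likewise becomes [k] adjacent to /ŋ/.

[ɴugŋukŋa]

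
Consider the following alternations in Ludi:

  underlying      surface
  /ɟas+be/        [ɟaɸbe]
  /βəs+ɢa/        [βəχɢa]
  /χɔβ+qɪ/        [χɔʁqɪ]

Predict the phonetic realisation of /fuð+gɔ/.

The data show regressive place assimilation: /s/ → [ɸ] before /b/; /s/ → [χ] before /ɢ/; /β/ → [ʁ] before /q/. In each pair only place changes, matching the following consonant, while manner and voice stay constant.
/ð/ is a voiced dental fricative. The following trigger /g/ is velar, so /ð/ must become velar as well.
The voiced velar fricative is [ɣ], so /ð/ → [ɣ].

[fuɣgɔ]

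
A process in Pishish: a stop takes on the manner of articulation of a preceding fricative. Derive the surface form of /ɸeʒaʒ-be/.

[ɸeʒaʒβe]

/b/ is a voiced bilabial stop. The preceding trigger /ʒ/ is a fricative, so /b/ must become a fricative as well.
The voiced bilabial fricative is [β], so /b/ → [β].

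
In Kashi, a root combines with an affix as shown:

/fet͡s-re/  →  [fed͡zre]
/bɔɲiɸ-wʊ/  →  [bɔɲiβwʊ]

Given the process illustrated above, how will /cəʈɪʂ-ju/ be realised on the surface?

[cəʈɪʐju]

The data show regressive voicing assimilation: /t͡s/ → [d͡z] before /r/; /ɸ/ → [β] before /w/. In each pair only voicing changes, matching the following consonant, while place and manner stay constant.
The rule targets /ʂ/ (voiceless retroflex fricative), which sits before the trigger /j/ (voiced).
A voiced retroflex fricative is [ʐ], so the surface segment is [ʐ].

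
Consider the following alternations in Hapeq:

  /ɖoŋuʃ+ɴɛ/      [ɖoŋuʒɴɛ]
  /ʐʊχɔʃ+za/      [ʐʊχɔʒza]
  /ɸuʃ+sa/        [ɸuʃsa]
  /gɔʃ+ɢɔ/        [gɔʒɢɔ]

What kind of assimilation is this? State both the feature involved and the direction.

Comparing underlying and surface forms, /ʃ/ → [ʒ] is the alternation; the neighbouring /ɴ/ is constant.
The change voiceless → voiced matches the voicing of the following /ɴ/, identifying this as voicing assimilation.
Place and manner are unchanged, so the assimilation is partial, not total.
The other alternating forms pattern the same way: /ʃ/ → [ʒ] before /z/ (voiceless → voiced, matching voiced); /ʃ/ → [ʒ] before /ɢ/ (voiceless → voiced, matching voiced) — only voicing changes, and always toward the following segment.
No alternation appears in [ɸuʃsa]: there the adjacent consonants already agree in voicing (/ʃ/ and /s/ are both voiceless), so this form is consistent with the same rule.
Since the segment that changes precedes the conditioning segment, the assimilation is regressive.

regressive voicing assimilation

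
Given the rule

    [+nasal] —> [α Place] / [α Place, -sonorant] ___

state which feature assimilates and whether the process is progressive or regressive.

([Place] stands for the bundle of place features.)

progressive place assimilation

The shared variable α links the value of the place features (abbreviated [Place]) on the target to the same value on the neighbouring segment, so place is the feature that assimilates.
Since the environment is written before the underscore, the trigger precedes the target; the direction is progressive.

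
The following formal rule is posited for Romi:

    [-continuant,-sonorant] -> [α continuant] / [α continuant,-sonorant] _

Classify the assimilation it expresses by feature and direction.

The rule copies [continuant] (continuancy) from the environment onto the target stops; since [±continuant] encodes the stop/fricative manner contrast, the assimilating dimension is manner.
Since the environment is written before the underscore, the trigger precedes the target; the direction is progressive.

progressive manner assimilation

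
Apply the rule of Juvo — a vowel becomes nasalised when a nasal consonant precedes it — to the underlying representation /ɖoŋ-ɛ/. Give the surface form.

The vowel /ɛ/ is adjacent to the preceding nasal /ŋ/, so it acquires [+nasal] and surfaces as [ɛ̃].

[ɖoŋɛ̃]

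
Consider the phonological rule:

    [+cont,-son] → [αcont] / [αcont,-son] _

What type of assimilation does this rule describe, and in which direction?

progressive manner assimilation

The shared variable α links the value of [cont] on the target to that of the neighbouring obstruent. [cont] distinguishes stops from fricatives — a manner-of-articulation feature — so this is manner assimilation.
The conditioning segment sits to the left of the focus bar, meaning the trigger precedes the segment that changes — progressive assimilation.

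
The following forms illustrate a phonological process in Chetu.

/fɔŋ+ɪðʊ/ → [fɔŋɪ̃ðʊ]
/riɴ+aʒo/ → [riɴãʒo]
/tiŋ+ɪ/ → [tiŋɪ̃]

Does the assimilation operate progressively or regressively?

progressive

The vowel /ɪ/ surfaces as nasalised [ɪ̃] next to the preceding nasal /ŋ/ — it has acquired the [+nasal] feature of its neighbour.
Likewise in the remaining data: /a/ → [ã] after /ɴ/ — each time a vowel is nasalised next to a preceding nasal.
Because the conditioning nasal is to the left of the vowel that changes, the process is progressive (perseverative).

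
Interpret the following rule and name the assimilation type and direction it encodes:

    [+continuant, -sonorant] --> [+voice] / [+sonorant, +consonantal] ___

progressive voicing assimilation

The target ([+continuant, -sonorant], fricatives) acquires [+voice] next to a sonorant consonant ([+sonorant, +consonantal]) — it takes on the voicing of its neighbour, so the feature that spreads is voicing.
The conditioning segment sits to the left of the focus bar, meaning the trigger precedes the segment that changes — progressive assimilation.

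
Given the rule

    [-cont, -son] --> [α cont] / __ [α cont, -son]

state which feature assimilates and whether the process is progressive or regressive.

The shared variable α links the value of [cont] on the target to that of the neighbouring obstruent. [cont] distinguishes stops from fricatives — a manner-of-articulation feature — so this is manner assimilation.
Since the environment is written after the underscore, the trigger follows the target; the direction is regressive.

regressive manner assimilation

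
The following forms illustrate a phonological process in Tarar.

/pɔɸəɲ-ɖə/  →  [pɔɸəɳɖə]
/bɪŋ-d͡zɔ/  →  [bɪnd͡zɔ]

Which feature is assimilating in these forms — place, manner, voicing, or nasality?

Comparing underlying and surface forms, /ɲ/ → [ɳ] is the alternation; the neighbouring /ɖ/ is constant.
The change palatal → retroflex matches the place of the following /ɖ/, identifying this as place assimilation.
The same holds elsewhere in the data: /ŋ/ → [n] before /d͡z/ (velar → alveolar, matching alveolar) — only place changes, and always toward the following segment.

place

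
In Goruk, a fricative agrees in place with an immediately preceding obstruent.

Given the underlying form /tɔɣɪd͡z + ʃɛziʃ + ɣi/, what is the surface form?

[tɔɣɪd͡zsɛziʃʒi]

The rule targets /ʃ/ (voiceless postalveolar fricative), which sits after the trigger /d͡z/ (alveolar).
Changing only its place to alveolar gives [s] — the voiceless alveolar fricative.
The same rule applies at the second boundary: /ɣ/ → [ʒ] next to /ʃ/.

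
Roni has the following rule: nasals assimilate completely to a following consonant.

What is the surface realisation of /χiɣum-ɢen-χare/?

[χiɣuɢɢeχχare]

/m/ is the segment targeted by the rule; it sits immediately before /ɢ/, so it assimilates completely and surfaces as [ɢ].
At the second juncture, /n/ likewise becomes [χ] adjacent to /χ/.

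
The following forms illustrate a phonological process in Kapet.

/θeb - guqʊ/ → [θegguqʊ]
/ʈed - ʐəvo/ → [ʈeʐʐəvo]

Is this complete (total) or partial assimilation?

total assimilation

Comparing underlying and surface forms, /d/ → [ʐ] is the alternation; the neighbouring /ʐ/ is constant.
The output [ʐ] is identical to the trigger /ʐ/ — every feature (place, manner, voicing) has been copied — so this is total assimilation.
The other form behaves the same way: /b/ → [g] before /g/ — in each case the output is a copy of the following consonant.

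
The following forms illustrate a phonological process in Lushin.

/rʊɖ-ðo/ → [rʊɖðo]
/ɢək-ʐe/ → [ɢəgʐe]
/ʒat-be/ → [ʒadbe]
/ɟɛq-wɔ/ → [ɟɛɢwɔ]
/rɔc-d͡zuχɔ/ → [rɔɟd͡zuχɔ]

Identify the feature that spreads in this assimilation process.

Comparing underlying and surface forms, /k/ → [g] is the alternation; the neighbouring /ʐ/ is constant.
The change voiceless → voiced matches the voicing of the following /ʐ/, identifying this as voicing assimilation.
The other alternating forms pattern the same way: /t/ → [d] before /b/ (voiceless → voiced, matching voiced); /q/ → [ɢ] before /w/ (voiceless → voiced, matching voiced); /c/ → [ɟ] before /d͡z/ (voiceless → voiced, matching voiced) — only voicing changes, and always toward the following segment.
No alternation appears in [rʊɖðo]: there the adjacent consonants already agree in voicing (/ɖ/ and /ð/ are both voiced), so this form is consistent with the same rule.

voicing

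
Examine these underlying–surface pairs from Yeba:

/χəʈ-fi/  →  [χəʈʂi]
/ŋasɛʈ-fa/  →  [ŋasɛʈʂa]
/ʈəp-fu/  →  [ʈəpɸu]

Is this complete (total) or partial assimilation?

partial assimilation

The segment that alternates is /f/, which surfaces as [ʂ] when adjacent to /ʈ/.
The change labiodental → retroflex matches the place of the preceding /ʈ/, identifying this as place assimilation.
Manner and voice are unchanged, so the assimilation is partial, not total.
The other alternating form patterns the same way: /f/ → [ɸ] after /p/ (labiodental → bilabial, matching bilabial) — only place changes, and always toward the preceding segment.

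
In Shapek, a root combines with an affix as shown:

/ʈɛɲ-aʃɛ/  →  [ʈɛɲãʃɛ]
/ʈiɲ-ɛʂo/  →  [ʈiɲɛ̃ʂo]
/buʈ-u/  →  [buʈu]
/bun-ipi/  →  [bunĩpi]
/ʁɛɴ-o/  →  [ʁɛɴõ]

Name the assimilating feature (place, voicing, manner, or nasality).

nasality

The vowel /a/ surfaces as nasalised [ã] next to the preceding nasal /ɲ/ — it has acquired the [+nasal] feature of its neighbour.
Likewise in the remaining data: /ɛ/ → [ɛ̃] after /ɲ/; /i/ → [ĩ] after /n/; /o/ → [õ] after /ɴ/ — each time a vowel is nasalised next to a preceding nasal.
No change occurs in [buʈu] because the vowel at the boundary is adjacent to an oral consonant, not a nasal (/u/ next to /ʈ/).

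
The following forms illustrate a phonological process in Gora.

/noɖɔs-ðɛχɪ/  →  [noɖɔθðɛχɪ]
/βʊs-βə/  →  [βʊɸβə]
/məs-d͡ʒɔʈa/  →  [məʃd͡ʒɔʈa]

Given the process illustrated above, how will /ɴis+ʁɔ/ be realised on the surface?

The data show regressive place assimilation: /s/ → [θ] before /ð/; /s/ → [ɸ] before /β/; /s/ → [ʃ] before /d͡ʒ/. In each pair only place changes, matching the following consonant, while manner and voice stay constant.
/s/ is a voiceless alveolar fricative. The following trigger /ʁ/ is uvular, so /s/ must become uvular as well.
The voiceless uvular fricative is [χ], so /s/ → [χ].

[ɴiχʁɔ]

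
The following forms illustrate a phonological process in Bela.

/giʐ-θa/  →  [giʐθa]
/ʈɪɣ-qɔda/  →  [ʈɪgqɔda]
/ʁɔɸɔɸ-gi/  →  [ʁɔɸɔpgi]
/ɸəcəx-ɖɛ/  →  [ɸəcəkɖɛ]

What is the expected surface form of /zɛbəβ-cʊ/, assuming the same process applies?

[zɛbəbcʊ]

The data show regressive manner assimilation: /ɣ/ → [g] before /q/; /ɸ/ → [p] before /g/; /x/ → [k] before /ɖ/. In each pair only manner changes, matching the following consonant, while place and voice stay constant.
No alternation appears in [giʐθa]: there the adjacent consonants already agree in manner (/ʐ/ and /θ/ are both fricatives), so this form is consistent with the same rule.
/β/ is a voiced bilabial fricative. The following trigger /c/ is a stop, so /β/ must become a stop as well.
The voiced bilabial stop is [b], so /β/ → [b].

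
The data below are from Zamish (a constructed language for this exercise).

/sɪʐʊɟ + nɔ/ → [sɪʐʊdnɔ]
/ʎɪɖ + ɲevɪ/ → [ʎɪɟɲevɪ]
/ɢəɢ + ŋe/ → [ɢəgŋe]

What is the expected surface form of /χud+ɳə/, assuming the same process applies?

[χuɖɳə]

The data show regressive place assimilation: /ɟ/ → [d] before /n/; /ɖ/ → [ɟ] before /ɲ/; /ɢ/ → [g] before /ŋ/. In each pair only place changes, matching the following consonant, while manner and voice stay constant.
/d/ is a voiced alveolar stop. The following trigger /ɳ/ is retroflex, so /d/ must become retroflex as well.
The voiced retroflex stop is [ɖ], so /d/ → [ɖ].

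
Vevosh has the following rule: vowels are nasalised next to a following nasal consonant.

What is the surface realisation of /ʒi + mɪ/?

[ʒĩmɪ]

/i/ sits next to the nasal /m/ and is therefore nasalised to [ĩ].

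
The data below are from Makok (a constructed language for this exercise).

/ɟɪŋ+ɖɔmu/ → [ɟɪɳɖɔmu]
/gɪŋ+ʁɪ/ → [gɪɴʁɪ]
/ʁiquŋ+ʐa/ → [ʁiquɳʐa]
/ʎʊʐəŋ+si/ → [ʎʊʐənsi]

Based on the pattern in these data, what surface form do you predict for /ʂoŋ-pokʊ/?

[ʂompokʊ]

The data show regressive place assimilation: /ŋ/ → [ɳ] before /ɖ/; /ŋ/ → [ɴ] before /ʁ/; /ŋ/ → [ɳ] before /ʐ/; /ŋ/ → [n] before /s/. In each pair only place changes, matching the following consonant, while manner and voice stay constant.
The rule targets /ŋ/ (voiced velar nasal), which sits before the trigger /p/ (bilabial).
The voiced bilabial nasal is [m], so /ŋ/ → [m].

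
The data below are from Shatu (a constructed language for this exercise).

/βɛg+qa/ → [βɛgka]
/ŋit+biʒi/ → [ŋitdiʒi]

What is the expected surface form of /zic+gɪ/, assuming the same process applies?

The data show progressive place assimilation: /q/ → [k] after /g/; /b/ → [d] after /t/. In each pair only place changes, matching the preceding consonant, while manner and voice stay constant.
The rule targets /g/ (voiced velar stop), which sits after the trigger /c/ (palatal).
The voiced palatal stop is [ɟ], so /g/ → [ɟ].

[zicɟɪ]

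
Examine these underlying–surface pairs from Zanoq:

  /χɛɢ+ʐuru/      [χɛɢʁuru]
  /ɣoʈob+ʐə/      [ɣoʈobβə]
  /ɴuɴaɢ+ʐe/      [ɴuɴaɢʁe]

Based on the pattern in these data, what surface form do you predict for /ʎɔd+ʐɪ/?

[ʎɔdzɪ]

The data show progressive place assimilation: /ʐ/ → [ʁ] after /ɢ/; /ʐ/ → [β] after /b/. In each pair only place changes, matching the preceding consonant, while manner and voice stay constant.
The rule targets /ʐ/ (voiced retroflex fricative), which sits after the trigger /d/ (alveolar).
Changing only its place to alveolar gives [z] — the voiced alveolar fricative.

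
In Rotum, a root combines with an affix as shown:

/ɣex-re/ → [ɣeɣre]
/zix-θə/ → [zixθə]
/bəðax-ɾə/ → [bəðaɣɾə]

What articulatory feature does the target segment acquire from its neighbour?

The segment that alternates is /x/, which surfaces as [ɣ] when adjacent to /r/.
/x/ is voiceless while /r/ is voiced; the output [ɣ] is voiced, matching the trigger — so the feature that spreads is voicing.
Checking the remaining alternation: /x/ → [ɣ] before /ɾ/ (voiceless → voiced, matching voiced) — only voicing changes, and always toward the following segment.
No alternation appears in [zixθə]: there the adjacent consonants already agree in voicing (/x/ and /θ/ are both voiceless), so this form is consistent with the same rule.

voicing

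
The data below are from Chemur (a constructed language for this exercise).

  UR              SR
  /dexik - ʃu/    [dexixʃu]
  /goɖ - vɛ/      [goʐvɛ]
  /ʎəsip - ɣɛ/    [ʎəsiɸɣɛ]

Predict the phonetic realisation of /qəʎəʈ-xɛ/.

The data show regressive manner assimilation: /k/ → [x] before /ʃ/; /ɖ/ → [ʐ] before /v/; /p/ → [ɸ] before /ɣ/. In each pair only manner changes, matching the following consonant, while place and voice stay constant.
/ʈ/ is a voiceless retroflex stop. The following trigger /x/ is a fricative, so /ʈ/ must become a fricative as well.
Changing only its manner to fricative gives [ʂ] — the voiceless retroflex fricative.

[qəʎəʂxɛ]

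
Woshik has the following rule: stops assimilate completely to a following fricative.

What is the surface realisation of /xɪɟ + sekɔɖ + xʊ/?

[xɪssekɔxxʊ]

/ɟ/ is the segment targeted by the rule; it sits immediately before /s/, so it assimilates completely and surfaces as [s].
The same rule applies at the second boundary: /ɖ/ → [x] next to /x/.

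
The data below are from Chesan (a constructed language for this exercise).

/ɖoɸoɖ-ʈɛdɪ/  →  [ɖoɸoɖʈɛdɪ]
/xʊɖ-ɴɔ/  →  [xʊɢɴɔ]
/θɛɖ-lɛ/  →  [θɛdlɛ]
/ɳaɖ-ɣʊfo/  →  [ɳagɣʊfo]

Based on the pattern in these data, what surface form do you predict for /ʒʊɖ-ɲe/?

The data show regressive place assimilation: /ɖ/ → [ɢ] before /ɴ/; /ɖ/ → [d] before /l/; /ɖ/ → [g] before /ɣ/. In each pair only place changes, matching the following consonant, while manner and voice stay constant.
Nothing changes in [ɖoɸoɖʈɛdɪ]: there the adjacent consonants already agree in place (/ɖ/ and /ʈ/ are both retroflex), so this form is consistent with the same rule.
The rule targets /ɖ/ (voiced retroflex stop), which sits before the trigger /ɲ/ (palatal).
A voiced palatal stop is [ɟ], so the surface segment is [ɟ].

[ʒʊɟɲe]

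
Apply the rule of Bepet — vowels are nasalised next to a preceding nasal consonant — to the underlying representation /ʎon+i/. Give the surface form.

/i/ sits next to the nasal /n/ and is therefore nasalised to [ĩ].

[ʎonĩ]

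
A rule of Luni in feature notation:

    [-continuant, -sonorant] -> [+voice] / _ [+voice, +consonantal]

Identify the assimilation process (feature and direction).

regressive voicing assimilation

The target ([-continuant, -sonorant], stops) acquires [+voice] next to a voiced consonant ([+voice, +consonantal]) — it takes on the voicing of its neighbour, so the feature that spreads is voicing.
The conditioning segment sits to the right of the focus bar, meaning the trigger follows the segment that changes — regressive assimilation.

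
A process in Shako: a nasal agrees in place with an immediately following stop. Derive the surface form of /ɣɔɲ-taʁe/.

[ɣɔntaʁe]

The rule targets /ɲ/ (voiced palatal nasal), which sits before the trigger /t/ (alveolar).
A voiced alveolar nasal is [n], so the surface segment is [n].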